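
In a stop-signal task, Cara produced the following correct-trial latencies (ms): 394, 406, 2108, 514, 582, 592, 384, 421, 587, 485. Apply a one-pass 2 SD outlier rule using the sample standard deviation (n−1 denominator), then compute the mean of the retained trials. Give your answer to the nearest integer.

n = 10, ΣRT = 6473, M = 647.300
Σ(x−M)² = 2431638.10; s = √(2431638.10/9) = 519.790
Cutoffs: 647.300 ± 2·519.790 → [-392.3, 1686.9]
Outside: 2108 → excluded.
Retained (n=9): Σ = 4365, mean = 4365/9 = 485.000

485 ms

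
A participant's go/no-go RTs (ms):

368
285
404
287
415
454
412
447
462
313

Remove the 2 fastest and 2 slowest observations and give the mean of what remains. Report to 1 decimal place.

393.2 ms

Sorted: 285, 287, 313, 368, 404, 412, 415, 447, 454, 462
Drop lowest 2 (285, 287) and highest 2 (454, 462)
Remaining (n=6): Σ = 2359, mean = 2359/6 = 393.167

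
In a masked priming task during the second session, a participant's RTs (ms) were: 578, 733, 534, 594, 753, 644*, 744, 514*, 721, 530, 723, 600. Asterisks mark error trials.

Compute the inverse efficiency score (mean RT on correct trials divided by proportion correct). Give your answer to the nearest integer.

781 ms

Correct trials (n=10): 578, 733, 534, 594, 753, 744, 721, 530, 723, 600
Mean correct RT = 6510/10 = 651.0000 ms
Proportion correct = 10/12
IES = 651.0000 / (10/12) = 781.200 ms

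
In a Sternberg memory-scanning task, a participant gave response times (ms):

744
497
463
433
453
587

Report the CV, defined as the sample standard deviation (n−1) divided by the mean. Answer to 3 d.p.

0.223

n = 6, Σ = 3177, M = 529.5000
Σ(x−M)² = 69959.500; s = √(69959.500/5) = 118.2874
CV = 118.2874 / 529.5000 = 0.22339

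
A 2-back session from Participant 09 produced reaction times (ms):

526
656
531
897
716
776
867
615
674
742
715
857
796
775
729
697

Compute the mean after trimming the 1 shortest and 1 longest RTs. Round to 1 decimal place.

724.7 ms

Sorted: 526, 531, 615, 656, 674, 697, 715, 716, 729, 742, 775, 776, 796, 857, 867, 897
Drop lowest 1 (526) and highest 1 (897)
Remaining (n=14): Σ = 10146, mean = 10146/14 = 724.714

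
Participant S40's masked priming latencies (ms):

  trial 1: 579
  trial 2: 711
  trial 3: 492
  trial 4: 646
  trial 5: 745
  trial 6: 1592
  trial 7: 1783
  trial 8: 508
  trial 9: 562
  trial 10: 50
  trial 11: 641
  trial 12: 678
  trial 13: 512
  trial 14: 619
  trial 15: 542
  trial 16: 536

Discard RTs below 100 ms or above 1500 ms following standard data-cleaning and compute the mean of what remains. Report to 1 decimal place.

597.8 ms

Excluded: 50, 1592, 1783
Retained (n=13): Σ = 7771
Mean = 7771/13 = 597.7692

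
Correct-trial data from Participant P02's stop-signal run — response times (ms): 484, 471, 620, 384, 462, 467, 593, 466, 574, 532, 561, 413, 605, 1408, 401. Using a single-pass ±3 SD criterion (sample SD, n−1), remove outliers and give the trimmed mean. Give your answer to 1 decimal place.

502.4 ms

n = 15, ΣRT = 8441, M = 562.733
Σ(x−M)² = 845338.93; s = √(845338.93/14) = 245.726
Cutoffs: 562.733 ± 3·245.726 → [-174.4, 1299.9]
Outside: 1408 → excluded.
Retained (n=14): Σ = 7033, mean = 7033/14 = 502.357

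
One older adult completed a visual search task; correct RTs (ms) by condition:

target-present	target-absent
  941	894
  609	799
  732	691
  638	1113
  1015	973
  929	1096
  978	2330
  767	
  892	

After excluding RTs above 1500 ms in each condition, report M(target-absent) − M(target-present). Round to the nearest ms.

target-absent: exclude 2330
M(target-present) = 7501/9 = 833.444
M(target-absent) = 5566/6 = 927.667
Difference = 927.667 − 833.444 = 94.222 ms

94 ms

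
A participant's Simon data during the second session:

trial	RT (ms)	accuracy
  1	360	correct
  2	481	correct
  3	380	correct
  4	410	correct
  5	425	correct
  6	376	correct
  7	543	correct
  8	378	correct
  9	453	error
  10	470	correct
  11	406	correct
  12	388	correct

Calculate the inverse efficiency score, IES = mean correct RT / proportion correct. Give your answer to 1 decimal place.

Correct trials (n=11): 360, 481, 380, 410, 425, 376, 543, 378, 470, 406, 388
Mean correct RT = 4617/11 = 419.7273 ms
Proportion correct = 11/12
IES = 419.7273 / (11/12) = 457.884 ms

457.9 ms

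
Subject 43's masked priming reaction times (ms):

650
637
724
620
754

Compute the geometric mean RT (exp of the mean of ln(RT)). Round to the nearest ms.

ln(RT): 6.4770, 6.4568, 6.5848, 6.4297, 6.6254
Mean ln(RT) = 32.5736/5 = 6.51473
Geometric mean = exp(6.51473) = 675.01 ms

675 ms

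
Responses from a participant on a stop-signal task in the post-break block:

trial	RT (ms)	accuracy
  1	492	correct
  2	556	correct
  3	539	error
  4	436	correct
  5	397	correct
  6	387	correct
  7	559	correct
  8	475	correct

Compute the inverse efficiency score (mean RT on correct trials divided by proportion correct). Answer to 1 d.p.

539.1 ms

Correct trials (n=7): 492, 556, 436, 397, 387, 559, 475
Mean correct RT = 3302/7 = 471.7143 ms
Proportion correct = 7/8
IES = 471.7143 / (7/8) = 539.102 ms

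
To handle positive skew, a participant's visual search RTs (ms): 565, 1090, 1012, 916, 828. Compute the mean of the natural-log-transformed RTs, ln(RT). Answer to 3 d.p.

6.758

ln(RT): 6.3368, 6.9939, 6.9197, 6.8200, 6.7190
Σ ln(RT) = 33.7895
Mean = 33.7895/5 = 6.75789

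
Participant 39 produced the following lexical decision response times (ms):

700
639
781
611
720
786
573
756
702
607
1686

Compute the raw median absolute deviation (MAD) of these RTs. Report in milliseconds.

79 ms

Sorted: 573, 607, 611, 639, 700, 702, 720, 756, 781, 786, 1686 → median = 702
|x − 702|: 2, 63, 79, 91, 18, 84, 129, 54, 0, 95, 984
Sorted deviations: 0, 2, 18, 54, 63, 79, 84, 91, 95, 129, 984 → MAD = 79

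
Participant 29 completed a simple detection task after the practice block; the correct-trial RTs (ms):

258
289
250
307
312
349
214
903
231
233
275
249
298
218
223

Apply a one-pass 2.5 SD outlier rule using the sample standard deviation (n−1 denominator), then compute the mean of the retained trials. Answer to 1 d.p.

264.7 ms

n = 15, ΣRT = 4609, M = 307.267
Σ(x−M)² = 402324.93; s = √(402324.93/14) = 169.521
Cutoffs: 307.267 ± 2.5·169.521 → [-116.5, 731.1]
Outside: 903 → excluded.
Retained (n=14): Σ = 3706, mean = 3706/14 = 264.714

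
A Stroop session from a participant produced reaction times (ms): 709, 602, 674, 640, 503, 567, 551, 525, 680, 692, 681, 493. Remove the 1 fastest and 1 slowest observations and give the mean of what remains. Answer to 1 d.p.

611.5 ms

Sorted: 493, 503, 525, 551, 567, 602, 640, 674, 680, 681, 692, 709
Drop lowest 1 (493) and highest 1 (709)
Remaining (n=10): Σ = 6115, mean = 6115/10 = 611.500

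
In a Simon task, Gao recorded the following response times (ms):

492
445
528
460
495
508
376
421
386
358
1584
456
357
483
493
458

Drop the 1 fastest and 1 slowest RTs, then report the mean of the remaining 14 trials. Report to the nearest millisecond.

Sorted: 357, 358, 376, 386, 421, 445, 456, 458, 460, 483, 492, 493, 495, 508, 528, 1584
Drop lowest 1 (357) and highest 1 (1584)
Remaining (n=14): Σ = 6359, mean = 6359/14 = 454.214

454 ms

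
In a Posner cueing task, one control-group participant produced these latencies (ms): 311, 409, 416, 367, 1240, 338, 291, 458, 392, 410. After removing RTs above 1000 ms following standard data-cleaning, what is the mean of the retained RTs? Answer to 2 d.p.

Excluded: 1240
Retained (n=9): Σ = 3392
Mean = 3392/9 = 376.8889

376.89 ms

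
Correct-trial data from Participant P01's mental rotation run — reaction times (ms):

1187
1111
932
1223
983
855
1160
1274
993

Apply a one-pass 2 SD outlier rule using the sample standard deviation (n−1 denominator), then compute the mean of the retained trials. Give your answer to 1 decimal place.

1079.8 ms

n = 9, ΣRT = 9718, M = 1079.778
Σ(x−M)² = 166401.56; s = √(166401.56/8) = 144.223
Cutoffs: 1079.778 ± 2·144.223 → [791.3, 1368.2]
No RTs fall outside the cutoffs; all 9 retained. Mean = 9718/9 = 1079.778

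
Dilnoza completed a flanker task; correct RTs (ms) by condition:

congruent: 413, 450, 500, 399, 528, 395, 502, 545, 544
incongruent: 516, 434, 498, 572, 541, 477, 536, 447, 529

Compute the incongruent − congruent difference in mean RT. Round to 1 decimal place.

M(congruent) = 4276/9 = 475.111
M(incongruent) = 4550/9 = 505.556
Difference = 505.556 − 475.111 = 30.444 ms

30.4 ms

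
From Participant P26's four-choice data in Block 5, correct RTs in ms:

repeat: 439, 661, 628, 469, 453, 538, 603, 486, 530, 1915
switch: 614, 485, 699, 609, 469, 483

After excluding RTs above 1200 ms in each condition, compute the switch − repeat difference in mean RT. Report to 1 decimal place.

25.7 ms

repeat: exclude 1915
M(repeat) = 4807/9 = 534.111
M(switch) = 3359/6 = 559.833
Difference = 559.833 − 534.111 = 25.722 ms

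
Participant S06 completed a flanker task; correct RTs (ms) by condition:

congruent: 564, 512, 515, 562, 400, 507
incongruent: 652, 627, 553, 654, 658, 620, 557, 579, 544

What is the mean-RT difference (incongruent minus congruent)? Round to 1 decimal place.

94.9 ms

M(congruent) = 3060/6 = 510.000
M(incongruent) = 5444/9 = 604.889
Difference = 604.889 − 510.000 = 94.889 ms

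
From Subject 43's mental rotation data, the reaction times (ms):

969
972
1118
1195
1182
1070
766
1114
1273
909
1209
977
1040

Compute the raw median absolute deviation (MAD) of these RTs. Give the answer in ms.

Sorted: 766, 909, 969, 972, 977, 1040, 1070, 1114, 1118, 1182, 1195, 1209, 1273 → median = 1070
|x − 1070|: 101, 98, 48, 125, 112, 0, 304, 44, 203, 161, 139, 93, 30
Sorted deviations: 0, 30, 44, 48, 93, 98, 101, 112, 125, 139, 161, 203, 304 → MAD = 101

101 ms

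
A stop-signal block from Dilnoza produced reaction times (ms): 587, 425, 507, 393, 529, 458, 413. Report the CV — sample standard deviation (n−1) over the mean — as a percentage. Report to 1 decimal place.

14.9%

n = 7, Σ = 3312, M = 473.1429
Σ(x−M)² = 29816.857; s = √(29816.857/6) = 70.4945
CV = 70.4945 / 473.1429 = 0.14899 = 14.899%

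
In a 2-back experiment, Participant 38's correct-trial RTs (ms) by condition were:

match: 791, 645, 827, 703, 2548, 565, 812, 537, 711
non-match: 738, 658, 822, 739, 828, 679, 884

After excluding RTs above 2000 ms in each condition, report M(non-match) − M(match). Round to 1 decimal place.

match: exclude 2548
M(match) = 5591/8 = 698.875
M(non-match) = 5348/7 = 764.000
Difference = 764.000 − 698.875 = 65.125 ms

65.1 ms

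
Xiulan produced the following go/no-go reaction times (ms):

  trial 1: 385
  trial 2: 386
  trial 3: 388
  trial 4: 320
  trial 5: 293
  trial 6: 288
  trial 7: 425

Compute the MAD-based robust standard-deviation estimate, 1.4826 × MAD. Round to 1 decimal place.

59.3 ms

Sorted: 288, 293, 320, 385, 386, 388, 425 → median = 385
|x − 385| sorted: 0, 1, 3, 40, 65, 92, 97 → MAD = 40
Robust SD ≈ 1.4826 × 40 = 59.304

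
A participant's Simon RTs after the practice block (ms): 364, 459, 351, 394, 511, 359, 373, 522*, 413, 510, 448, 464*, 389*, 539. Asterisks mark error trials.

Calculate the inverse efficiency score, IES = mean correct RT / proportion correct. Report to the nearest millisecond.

Correct trials (n=11): 364, 459, 351, 394, 511, 359, 373, 413, 510, 448, 539
Mean correct RT = 4721/11 = 429.1818 ms
Proportion correct = 11/14
IES = 429.1818 / (11/14) = 546.231 ms

546 ms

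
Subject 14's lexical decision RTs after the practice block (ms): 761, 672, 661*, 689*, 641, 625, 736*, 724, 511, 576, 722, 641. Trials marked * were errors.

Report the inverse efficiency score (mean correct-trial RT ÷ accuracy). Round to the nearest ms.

Correct trials (n=9): 761, 672, 641, 625, 724, 511, 576, 722, 641
Mean correct RT = 5873/9 = 652.5556 ms
Proportion correct = 9/12
IES = 652.5556 / (9/12) = 870.074 ms

870 ms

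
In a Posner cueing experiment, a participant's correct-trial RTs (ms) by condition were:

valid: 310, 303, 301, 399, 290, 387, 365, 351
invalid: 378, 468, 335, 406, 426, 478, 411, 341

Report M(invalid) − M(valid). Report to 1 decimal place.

67.1 ms

M(valid) = 2706/8 = 338.250
M(invalid) = 3243/8 = 405.375
Difference = 405.375 − 338.250 = 67.125 ms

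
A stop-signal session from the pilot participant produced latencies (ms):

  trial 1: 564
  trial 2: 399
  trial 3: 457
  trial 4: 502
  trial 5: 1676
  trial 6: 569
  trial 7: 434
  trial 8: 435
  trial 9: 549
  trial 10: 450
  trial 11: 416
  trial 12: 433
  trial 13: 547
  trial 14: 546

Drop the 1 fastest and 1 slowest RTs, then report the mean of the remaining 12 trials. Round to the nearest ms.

492 ms

Sorted: 399, 416, 433, 434, 435, 450, 457, 502, 546, 547, 549, 564, 569, 1676
Drop lowest 1 (399) and highest 1 (1676)
Remaining (n=12): Σ = 5902, mean = 5902/12 = 491.833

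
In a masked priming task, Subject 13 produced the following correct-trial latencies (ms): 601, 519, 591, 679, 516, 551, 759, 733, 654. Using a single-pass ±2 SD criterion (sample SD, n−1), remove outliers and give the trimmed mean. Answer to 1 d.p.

n = 9, ΣRT = 5603, M = 622.556
Σ(x−M)² = 63648.22; s = √(63648.22/8) = 89.197
Cutoffs: 622.556 ± 2·89.197 → [444.2, 800.9]
No RTs fall outside the cutoffs; all 9 retained. Mean = 5603/9 = 622.556

622.6 ms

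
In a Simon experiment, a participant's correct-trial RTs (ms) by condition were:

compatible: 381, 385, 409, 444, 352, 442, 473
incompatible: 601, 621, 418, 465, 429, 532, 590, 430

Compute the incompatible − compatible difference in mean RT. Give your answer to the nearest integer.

98 ms

M(compatible) = 2886/7 = 412.286
M(incompatible) = 4086/8 = 510.750
Difference = 510.750 − 412.286 = 98.464 ms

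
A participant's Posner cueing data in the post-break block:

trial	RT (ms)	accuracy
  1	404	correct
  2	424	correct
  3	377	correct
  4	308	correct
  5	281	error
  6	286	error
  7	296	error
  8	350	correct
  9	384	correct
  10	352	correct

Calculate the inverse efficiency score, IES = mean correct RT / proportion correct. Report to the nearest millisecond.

Correct trials (n=7): 404, 424, 377, 308, 350, 384, 352
Mean correct RT = 2599/7 = 371.2857 ms
Proportion correct = 7/10
IES = 371.2857 / (7/10) = 530.408 ms

530 ms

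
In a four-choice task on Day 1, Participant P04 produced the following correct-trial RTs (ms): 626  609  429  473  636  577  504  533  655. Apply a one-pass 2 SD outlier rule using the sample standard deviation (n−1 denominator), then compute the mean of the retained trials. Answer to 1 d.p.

560.2 ms

n = 9, ΣRT = 5042, M = 560.222
Σ(x−M)² = 50441.56; s = √(50441.56/8) = 79.405
Cutoffs: 560.222 ± 2·79.405 → [401.4, 719.0]
No RTs fall outside the cutoffs; all 9 retained. Mean = 5042/9 = 560.222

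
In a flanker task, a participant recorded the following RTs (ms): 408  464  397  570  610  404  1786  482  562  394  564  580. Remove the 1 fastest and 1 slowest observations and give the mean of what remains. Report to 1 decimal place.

504.1 ms

Sorted: 394, 397, 404, 408, 464, 482, 562, 564, 570, 580, 610, 1786
Drop lowest 1 (394) and highest 1 (1786)
Remaining (n=10): Σ = 5041, mean = 5041/10 = 504.100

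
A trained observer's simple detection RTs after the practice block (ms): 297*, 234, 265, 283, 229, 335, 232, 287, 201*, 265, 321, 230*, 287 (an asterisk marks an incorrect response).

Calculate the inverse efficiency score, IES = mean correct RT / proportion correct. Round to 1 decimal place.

Correct trials (n=10): 234, 265, 283, 229, 335, 232, 287, 265, 321, 287
Mean correct RT = 2738/10 = 273.8000 ms
Proportion correct = 10/13
IES = 273.8000 / (10/13) = 355.940 ms

355.9 ms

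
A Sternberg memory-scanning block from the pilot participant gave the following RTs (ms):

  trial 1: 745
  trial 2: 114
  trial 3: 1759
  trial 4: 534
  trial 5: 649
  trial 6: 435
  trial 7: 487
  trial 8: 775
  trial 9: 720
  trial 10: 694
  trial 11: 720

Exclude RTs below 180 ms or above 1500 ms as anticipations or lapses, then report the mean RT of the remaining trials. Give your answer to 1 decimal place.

Excluded: 114, 1759
Retained (n=9): Σ = 5759
Mean = 5759/9 = 639.8889

639.9 ms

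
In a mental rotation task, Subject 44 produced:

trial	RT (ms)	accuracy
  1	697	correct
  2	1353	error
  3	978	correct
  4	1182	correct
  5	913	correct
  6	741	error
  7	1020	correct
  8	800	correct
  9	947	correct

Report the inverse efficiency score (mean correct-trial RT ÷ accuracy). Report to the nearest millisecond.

1201 ms

Correct trials (n=7): 697, 978, 1182, 913, 1020, 800, 947
Mean correct RT = 6537/7 = 933.8571 ms
Proportion correct = 7/9
IES = 933.8571 / (7/9) = 1200.673 ms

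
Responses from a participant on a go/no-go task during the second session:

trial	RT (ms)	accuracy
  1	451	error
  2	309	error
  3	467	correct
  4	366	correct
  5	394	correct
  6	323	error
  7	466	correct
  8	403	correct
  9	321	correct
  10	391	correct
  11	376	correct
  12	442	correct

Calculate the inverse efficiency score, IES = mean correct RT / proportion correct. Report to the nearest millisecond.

537 ms

Correct trials (n=9): 467, 366, 394, 466, 403, 321, 391, 376, 442
Mean correct RT = 3626/9 = 402.8889 ms
Proportion correct = 9/12
IES = 402.8889 / (9/12) = 537.185 ms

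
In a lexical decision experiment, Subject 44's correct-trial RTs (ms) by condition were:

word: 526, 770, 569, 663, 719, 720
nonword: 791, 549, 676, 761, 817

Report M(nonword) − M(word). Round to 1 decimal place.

M(word) = 3967/6 = 661.167
M(nonword) = 3594/5 = 718.800
Difference = 718.800 − 661.167 = 57.633 ms

57.6 ms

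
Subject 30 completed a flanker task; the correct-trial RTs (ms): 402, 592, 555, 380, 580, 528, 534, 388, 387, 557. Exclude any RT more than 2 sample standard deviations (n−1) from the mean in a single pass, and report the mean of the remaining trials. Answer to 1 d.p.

490.3 ms

n = 10, ΣRT = 4903, M = 490.300
Σ(x−M)² = 71454.10; s = √(71454.10/9) = 89.103
Cutoffs: 490.300 ± 2·89.103 → [312.1, 668.5]
No RTs fall outside the cutoffs; all 10 retained. Mean = 4903/10 = 490.300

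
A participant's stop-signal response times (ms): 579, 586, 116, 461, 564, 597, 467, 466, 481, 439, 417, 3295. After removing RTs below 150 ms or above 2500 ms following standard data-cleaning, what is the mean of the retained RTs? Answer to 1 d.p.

505.7 ms

Excluded: 116, 3295
Retained (n=10): Σ = 5057
Mean = 5057/10 = 505.7000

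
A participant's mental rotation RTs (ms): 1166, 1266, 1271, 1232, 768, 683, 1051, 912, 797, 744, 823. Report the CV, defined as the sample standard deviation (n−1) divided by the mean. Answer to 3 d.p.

0.234

n = 11, Σ = 10713, M = 973.9091
Σ(x−M)² = 520820.909; s = √(520820.909/10) = 228.2150
CV = 228.2150 / 973.9091 = 0.23433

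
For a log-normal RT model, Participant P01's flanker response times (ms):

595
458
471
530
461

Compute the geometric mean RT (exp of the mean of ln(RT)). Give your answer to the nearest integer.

ln(RT): 6.3886, 6.1269, 6.1549, 6.2729, 6.1334
Mean ln(RT) = 31.0766/5 = 6.21531
Geometric mean = exp(6.21531) = 500.35 ms

500 ms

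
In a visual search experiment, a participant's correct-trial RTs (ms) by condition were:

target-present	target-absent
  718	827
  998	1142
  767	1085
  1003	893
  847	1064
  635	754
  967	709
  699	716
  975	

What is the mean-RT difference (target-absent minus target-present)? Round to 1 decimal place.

53.3 ms

M(target-present) = 7609/9 = 845.444
M(target-absent) = 7190/8 = 898.750
Difference = 898.750 − 845.444 = 53.306 ms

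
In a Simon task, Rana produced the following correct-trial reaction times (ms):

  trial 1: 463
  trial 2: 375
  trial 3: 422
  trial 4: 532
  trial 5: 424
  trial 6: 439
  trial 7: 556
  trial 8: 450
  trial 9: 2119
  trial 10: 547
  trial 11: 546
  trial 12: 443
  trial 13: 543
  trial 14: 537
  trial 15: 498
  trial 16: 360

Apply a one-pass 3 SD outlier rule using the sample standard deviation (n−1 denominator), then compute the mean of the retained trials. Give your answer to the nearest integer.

n = 16, ΣRT = 9254, M = 578.375
Σ(x−M)² = 2592509.75; s = √(2592509.75/15) = 415.733
Cutoffs: 578.375 ± 3·415.733 → [-668.8, 1825.6]
Outside: 2119 → excluded.
Retained (n=15): Σ = 7135, mean = 7135/15 = 475.667

476 ms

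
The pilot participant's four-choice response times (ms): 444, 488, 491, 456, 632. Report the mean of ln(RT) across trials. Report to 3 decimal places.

ln(RT): 6.0958, 6.1903, 6.1964, 6.1225, 6.4489
Σ ln(RT) = 31.0540
Mean = 31.0540/5 = 6.21079

6.211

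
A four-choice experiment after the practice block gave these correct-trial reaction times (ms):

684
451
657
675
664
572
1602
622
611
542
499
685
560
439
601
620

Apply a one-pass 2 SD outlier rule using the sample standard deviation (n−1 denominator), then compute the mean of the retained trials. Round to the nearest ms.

592 ms

n = 16, ΣRT = 10484, M = 655.250
Σ(x−M)² = 1047491.00; s = √(1047491.00/15) = 264.259
Cutoffs: 655.250 ± 2·264.259 → [126.7, 1183.8]
Outside: 1602 → excluded.
Retained (n=15): Σ = 8882, mean = 8882/15 = 592.133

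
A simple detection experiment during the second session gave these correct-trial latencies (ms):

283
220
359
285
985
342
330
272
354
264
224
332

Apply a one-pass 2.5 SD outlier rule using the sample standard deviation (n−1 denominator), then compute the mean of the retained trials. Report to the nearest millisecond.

297 ms

n = 12, ΣRT = 4250, M = 354.167
Σ(x−M)² = 458871.67; s = √(458871.67/11) = 204.244
Cutoffs: 354.167 ± 2.5·204.244 → [-156.4, 864.8]
Outside: 985 → excluded.
Retained (n=11): Σ = 3265, mean = 3265/11 = 296.818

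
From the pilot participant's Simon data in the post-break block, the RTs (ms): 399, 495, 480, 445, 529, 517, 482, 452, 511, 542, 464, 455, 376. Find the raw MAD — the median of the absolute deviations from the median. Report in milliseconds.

31 ms

Sorted: 376, 399, 445, 452, 455, 464, 480, 482, 495, 511, 517, 529, 542 → median = 480
|x − 480|: 81, 15, 0, 35, 49, 37, 2, 28, 31, 62, 16, 25, 104
Sorted deviations: 0, 2, 15, 16, 25, 28, 31, 35, 37, 49, 62, 81, 104 → MAD = 31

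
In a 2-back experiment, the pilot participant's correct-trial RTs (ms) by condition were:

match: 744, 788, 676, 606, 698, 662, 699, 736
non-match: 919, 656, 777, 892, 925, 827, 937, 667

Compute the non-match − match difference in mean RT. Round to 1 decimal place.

M(match) = 5609/8 = 701.125
M(non-match) = 6600/8 = 825.000
Difference = 825.000 − 701.125 = 123.875 ms

123.9 ms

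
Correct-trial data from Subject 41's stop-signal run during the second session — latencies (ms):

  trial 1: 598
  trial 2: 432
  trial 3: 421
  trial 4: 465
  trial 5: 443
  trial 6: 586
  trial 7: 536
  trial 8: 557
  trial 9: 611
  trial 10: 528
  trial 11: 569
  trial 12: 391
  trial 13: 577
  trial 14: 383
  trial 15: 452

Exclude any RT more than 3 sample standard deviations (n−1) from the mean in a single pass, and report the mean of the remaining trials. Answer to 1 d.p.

503.3 ms

n = 15, ΣRT = 7549, M = 503.267
Σ(x−M)² = 88392.93; s = √(88392.93/14) = 79.459
Cutoffs: 503.267 ± 3·79.459 → [264.9, 741.6]
No RTs fall outside the cutoffs; all 15 retained. Mean = 7549/15 = 503.267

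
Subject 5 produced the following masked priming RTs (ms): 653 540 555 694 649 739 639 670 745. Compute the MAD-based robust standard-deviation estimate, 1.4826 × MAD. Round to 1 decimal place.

Sorted: 540, 555, 639, 649, 653, 670, 694, 739, 745 → median = 653
|x − 653| sorted: 0, 4, 14, 17, 41, 86, 92, 98, 113 → MAD = 41
Robust SD ≈ 1.4826 × 41 = 60.787

60.8 ms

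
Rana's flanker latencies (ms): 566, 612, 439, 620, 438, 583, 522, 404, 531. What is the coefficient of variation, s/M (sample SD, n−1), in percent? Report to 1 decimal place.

15.3%

n = 9, Σ = 4715, M = 523.8889
Σ(x−M)² = 51278.889; s = √(51278.889/8) = 80.0616
CV = 80.0616 / 523.8889 = 0.15282 = 15.282%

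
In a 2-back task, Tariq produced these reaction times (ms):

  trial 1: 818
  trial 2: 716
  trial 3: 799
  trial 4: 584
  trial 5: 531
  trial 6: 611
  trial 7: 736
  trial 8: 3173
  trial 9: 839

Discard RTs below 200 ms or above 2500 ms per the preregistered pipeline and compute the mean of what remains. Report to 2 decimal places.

Excluded: 3173
Retained (n=8): Σ = 5634
Mean = 5634/8 = 704.2500

704.25 ms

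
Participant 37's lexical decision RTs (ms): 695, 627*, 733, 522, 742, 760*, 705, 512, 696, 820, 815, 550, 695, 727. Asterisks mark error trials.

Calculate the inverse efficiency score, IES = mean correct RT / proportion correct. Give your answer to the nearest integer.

798 ms

Correct trials (n=12): 695, 733, 522, 742, 705, 512, 696, 820, 815, 550, 695, 727
Mean correct RT = 8212/12 = 684.3333 ms
Proportion correct = 12/14
IES = 684.3333 / (12/14) = 798.389 ms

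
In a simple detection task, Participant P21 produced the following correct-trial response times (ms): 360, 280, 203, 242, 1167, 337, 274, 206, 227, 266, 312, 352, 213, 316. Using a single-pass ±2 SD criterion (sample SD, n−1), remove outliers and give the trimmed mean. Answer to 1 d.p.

n = 14, ΣRT = 4755, M = 339.643
Σ(x−M)² = 774499.21; s = √(774499.21/13) = 244.084
Cutoffs: 339.643 ± 2·244.084 → [-148.5, 827.8]
Outside: 1167 → excluded.
Retained (n=13): Σ = 3588, mean = 3588/13 = 276.000

276.0 ms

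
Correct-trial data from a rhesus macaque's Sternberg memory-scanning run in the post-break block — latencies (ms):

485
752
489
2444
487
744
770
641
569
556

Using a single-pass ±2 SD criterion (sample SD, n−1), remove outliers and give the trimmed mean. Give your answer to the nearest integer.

610 ms

n = 10, ΣRT = 7937, M = 793.700
Σ(x−M)² = 3140772.10; s = √(3140772.10/9) = 590.741
Cutoffs: 793.700 ± 2·590.741 → [-387.8, 1975.2]
Outside: 2444 → excluded.
Retained (n=9): Σ = 5493, mean = 5493/9 = 610.333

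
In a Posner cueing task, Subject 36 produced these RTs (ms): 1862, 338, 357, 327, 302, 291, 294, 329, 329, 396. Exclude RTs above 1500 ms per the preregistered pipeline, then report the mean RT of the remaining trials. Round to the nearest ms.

329 ms

Excluded: 1862
Retained (n=9): Σ = 2963
Mean = 2963/9 = 329.2222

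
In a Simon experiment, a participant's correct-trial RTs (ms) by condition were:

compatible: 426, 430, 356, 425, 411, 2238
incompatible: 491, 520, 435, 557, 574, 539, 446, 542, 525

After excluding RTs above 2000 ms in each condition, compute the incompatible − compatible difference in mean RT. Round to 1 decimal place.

104.7 ms

compatible: exclude 2238
M(compatible) = 2048/5 = 409.600
M(incompatible) = 4629/9 = 514.333
Difference = 514.333 − 409.600 = 104.733 ms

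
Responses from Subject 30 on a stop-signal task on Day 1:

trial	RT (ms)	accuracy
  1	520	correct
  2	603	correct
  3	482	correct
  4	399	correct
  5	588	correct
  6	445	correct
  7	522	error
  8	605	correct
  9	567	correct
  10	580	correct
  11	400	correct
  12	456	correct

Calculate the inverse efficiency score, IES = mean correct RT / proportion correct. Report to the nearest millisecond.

Correct trials (n=11): 520, 603, 482, 399, 588, 445, 605, 567, 580, 400, 456
Mean correct RT = 5645/11 = 513.1818 ms
Proportion correct = 11/12
IES = 513.1818 / (11/12) = 559.835 ms

560 ms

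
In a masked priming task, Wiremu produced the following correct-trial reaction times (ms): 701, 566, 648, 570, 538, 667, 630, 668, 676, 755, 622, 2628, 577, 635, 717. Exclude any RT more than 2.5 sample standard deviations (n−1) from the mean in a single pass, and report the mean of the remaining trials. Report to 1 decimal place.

640.7 ms

n = 15, ΣRT = 11598, M = 773.200
Σ(x−M)² = 3736956.40; s = √(3736956.40/14) = 516.648
Cutoffs: 773.200 ± 2.5·516.648 → [-518.4, 2064.8]
Outside: 2628 → excluded.
Retained (n=14): Σ = 8970, mean = 8970/14 = 640.714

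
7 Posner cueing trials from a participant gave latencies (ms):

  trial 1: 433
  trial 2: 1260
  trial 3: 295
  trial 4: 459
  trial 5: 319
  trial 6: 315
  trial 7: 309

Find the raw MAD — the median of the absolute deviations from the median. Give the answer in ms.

Sorted: 295, 309, 315, 319, 433, 459, 1260 → median = 319
|x − 319|: 114, 941, 24, 140, 0, 4, 10
Sorted deviations: 0, 4, 10, 24, 114, 140, 941 → MAD = 24

24 ms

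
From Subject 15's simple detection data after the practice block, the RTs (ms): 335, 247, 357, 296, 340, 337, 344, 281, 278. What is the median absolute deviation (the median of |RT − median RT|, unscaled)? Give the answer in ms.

Sorted: 247, 278, 281, 296, 335, 337, 340, 344, 357 → median = 335
|x − 335|: 0, 88, 22, 39, 5, 2, 9, 54, 57
Sorted deviations: 0, 2, 5, 9, 22, 39, 54, 57, 88 → MAD = 22

22 ms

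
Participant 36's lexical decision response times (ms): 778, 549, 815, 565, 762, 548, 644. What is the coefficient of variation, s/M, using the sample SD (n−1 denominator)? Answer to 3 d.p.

0.176

n = 7, Σ = 4661, M = 665.8571
Σ(x−M)² = 82258.857; s = √(82258.857/6) = 117.0889
CV = 117.0889 / 665.8571 = 0.17585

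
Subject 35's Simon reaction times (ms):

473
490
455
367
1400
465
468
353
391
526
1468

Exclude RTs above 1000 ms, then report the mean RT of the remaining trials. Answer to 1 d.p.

Excluded: 1400, 1468
Retained (n=9): Σ = 3988
Mean = 3988/9 = 443.1111

443.1 ms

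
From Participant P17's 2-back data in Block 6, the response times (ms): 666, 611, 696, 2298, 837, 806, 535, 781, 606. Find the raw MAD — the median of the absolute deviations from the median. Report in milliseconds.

Sorted: 535, 606, 611, 666, 696, 781, 806, 837, 2298 → median = 696
|x − 696|: 30, 85, 0, 1602, 141, 110, 161, 85, 90
Sorted deviations: 0, 30, 85, 85, 90, 110, 141, 161, 1602 → MAD = 90

90 ms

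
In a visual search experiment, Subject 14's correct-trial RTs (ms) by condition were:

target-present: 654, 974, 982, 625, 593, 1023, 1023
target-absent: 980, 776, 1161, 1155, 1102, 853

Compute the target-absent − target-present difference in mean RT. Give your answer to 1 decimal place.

165.4 ms

M(target-present) = 5874/7 = 839.143
M(target-absent) = 6027/6 = 1004.500
Difference = 1004.500 − 839.143 = 165.357 ms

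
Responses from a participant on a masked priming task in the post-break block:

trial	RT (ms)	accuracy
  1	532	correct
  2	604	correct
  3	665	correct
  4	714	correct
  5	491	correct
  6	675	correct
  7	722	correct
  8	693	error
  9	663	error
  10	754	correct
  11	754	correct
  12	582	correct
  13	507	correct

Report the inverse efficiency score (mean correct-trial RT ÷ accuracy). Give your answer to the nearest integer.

Correct trials (n=11): 532, 604, 665, 714, 491, 675, 722, 754, 754, 582, 507
Mean correct RT = 7000/11 = 636.3636 ms
Proportion correct = 11/13
IES = 636.3636 / (11/13) = 752.066 ms

752 ms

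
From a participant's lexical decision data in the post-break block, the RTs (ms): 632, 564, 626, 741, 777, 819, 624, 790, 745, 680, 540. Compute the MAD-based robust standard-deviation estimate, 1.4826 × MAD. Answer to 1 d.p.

Sorted: 540, 564, 624, 626, 632, 680, 741, 745, 777, 790, 819 → median = 680
|x − 680| sorted: 0, 48, 54, 56, 61, 65, 97, 110, 116, 139, 140 → MAD = 65
Robust SD ≈ 1.4826 × 65 = 96.369

96.4 ms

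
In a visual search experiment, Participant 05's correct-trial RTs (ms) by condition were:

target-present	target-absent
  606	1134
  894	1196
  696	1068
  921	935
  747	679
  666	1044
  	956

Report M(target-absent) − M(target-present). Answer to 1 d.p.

M(target-present) = 4530/6 = 755.000
M(target-absent) = 7012/7 = 1001.714
Difference = 1001.714 − 755.000 = 246.714 ms

246.7 ms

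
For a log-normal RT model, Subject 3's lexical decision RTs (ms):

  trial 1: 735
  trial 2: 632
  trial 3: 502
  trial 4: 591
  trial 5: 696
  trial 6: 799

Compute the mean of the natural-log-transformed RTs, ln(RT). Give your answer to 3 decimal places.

ln(RT): 6.5999, 6.4489, 6.2186, 6.3818, 6.5453, 6.6834
Σ ln(RT) = 38.8779
Mean = 38.8779/6 = 6.47965

6.480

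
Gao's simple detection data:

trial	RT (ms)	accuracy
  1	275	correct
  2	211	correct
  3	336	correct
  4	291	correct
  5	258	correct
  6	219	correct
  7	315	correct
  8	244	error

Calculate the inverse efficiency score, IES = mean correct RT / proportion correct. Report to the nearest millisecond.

311 ms

Correct trials (n=7): 275, 211, 336, 291, 258, 219, 315
Mean correct RT = 1905/7 = 272.1429 ms
Proportion correct = 7/8
IES = 272.1429 / (7/8) = 311.020 ms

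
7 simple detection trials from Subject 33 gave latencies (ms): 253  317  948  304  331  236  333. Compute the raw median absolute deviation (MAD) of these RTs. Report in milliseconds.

Sorted: 236, 253, 304, 317, 331, 333, 948 → median = 317
|x − 317|: 64, 0, 631, 13, 14, 81, 16
Sorted deviations: 0, 13, 14, 16, 64, 81, 631 → MAD = 16

16 ms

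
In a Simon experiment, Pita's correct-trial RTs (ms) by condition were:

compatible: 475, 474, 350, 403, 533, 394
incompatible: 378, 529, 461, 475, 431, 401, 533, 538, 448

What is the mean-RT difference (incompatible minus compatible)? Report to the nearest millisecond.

M(compatible) = 2629/6 = 438.167
M(incompatible) = 4194/9 = 466.000
Difference = 466.000 − 438.167 = 27.833 ms

28 ms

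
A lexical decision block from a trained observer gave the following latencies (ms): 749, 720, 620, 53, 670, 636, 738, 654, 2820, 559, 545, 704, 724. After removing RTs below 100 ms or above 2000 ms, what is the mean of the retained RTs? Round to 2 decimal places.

665.36 ms

Excluded: 53, 2820
Retained (n=11): Σ = 7319
Mean = 7319/11 = 665.3636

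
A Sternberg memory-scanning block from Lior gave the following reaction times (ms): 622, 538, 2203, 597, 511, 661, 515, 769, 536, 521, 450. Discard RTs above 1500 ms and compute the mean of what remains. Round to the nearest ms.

572 ms

Excluded: 2203
Retained (n=10): Σ = 5720
Mean = 5720/10 = 572.0000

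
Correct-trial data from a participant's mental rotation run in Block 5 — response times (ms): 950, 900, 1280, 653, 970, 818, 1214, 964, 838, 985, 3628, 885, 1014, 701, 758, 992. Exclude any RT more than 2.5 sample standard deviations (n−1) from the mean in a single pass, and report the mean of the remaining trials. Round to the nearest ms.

n = 16, ΣRT = 17550, M = 1096.875
Σ(x−M)² = 7236571.75; s = √(7236571.75/15) = 694.578
Cutoffs: 1096.875 ± 2.5·694.578 → [-639.6, 2833.3]
Outside: 3628 → excluded.
Retained (n=15): Σ = 13922, mean = 13922/15 = 928.133

928 ms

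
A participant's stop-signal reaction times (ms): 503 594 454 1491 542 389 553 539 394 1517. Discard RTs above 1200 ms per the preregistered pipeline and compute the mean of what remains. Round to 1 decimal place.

496.0 ms

Excluded: 1491, 1517
Retained (n=8): Σ = 3968
Mean = 3968/8 = 496.0000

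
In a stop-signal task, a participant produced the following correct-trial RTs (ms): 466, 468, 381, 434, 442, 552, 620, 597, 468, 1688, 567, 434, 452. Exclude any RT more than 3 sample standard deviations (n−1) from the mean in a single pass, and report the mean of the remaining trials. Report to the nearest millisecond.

490 ms

n = 13, ΣRT = 7569, M = 582.231
Σ(x−M)² = 1386186.31; s = √(1386186.31/12) = 339.876
Cutoffs: 582.231 ± 3·339.876 → [-437.4, 1601.9]
Outside: 1688 → excluded.
Retained (n=12): Σ = 5881, mean = 5881/12 = 490.083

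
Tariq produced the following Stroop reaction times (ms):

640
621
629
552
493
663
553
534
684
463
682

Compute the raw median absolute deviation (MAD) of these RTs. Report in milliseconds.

63 ms

Sorted: 463, 493, 534, 552, 553, 621, 629, 640, 663, 682, 684 → median = 621
|x − 621|: 19, 0, 8, 69, 128, 42, 68, 87, 63, 158, 61
Sorted deviations: 0, 8, 19, 42, 61, 63, 68, 69, 87, 128, 158 → MAD = 63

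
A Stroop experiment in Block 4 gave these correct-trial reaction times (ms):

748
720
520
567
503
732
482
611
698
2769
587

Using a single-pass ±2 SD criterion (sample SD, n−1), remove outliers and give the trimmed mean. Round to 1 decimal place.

n = 11, ΣRT = 8937, M = 812.455
Σ(x−M)² = 4302498.73; s = √(4302498.73/10) = 655.934
Cutoffs: 812.455 ± 2·655.934 → [-499.4, 2124.3]
Outside: 2769 → excluded.
Retained (n=10): Σ = 6168, mean = 6168/10 = 616.800

616.8 ms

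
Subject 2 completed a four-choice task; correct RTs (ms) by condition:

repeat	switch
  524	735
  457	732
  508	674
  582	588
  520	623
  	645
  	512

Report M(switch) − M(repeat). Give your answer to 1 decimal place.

125.9 ms

M(repeat) = 2591/5 = 518.200
M(switch) = 4509/7 = 644.143
Difference = 644.143 − 518.200 = 125.943 ms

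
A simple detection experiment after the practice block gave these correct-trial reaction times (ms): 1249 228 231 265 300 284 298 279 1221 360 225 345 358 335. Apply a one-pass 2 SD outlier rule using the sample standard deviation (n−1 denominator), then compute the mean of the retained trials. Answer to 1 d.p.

292.3 ms

n = 14, ΣRT = 5978, M = 427.000
Σ(x−M)² = 1550746.00; s = √(1550746.00/13) = 345.381
Cutoffs: 427.000 ± 2·345.381 → [-263.8, 1117.8]
Outside: 1221, 1249 → excluded.
Retained (n=12): Σ = 3508, mean = 3508/12 = 292.333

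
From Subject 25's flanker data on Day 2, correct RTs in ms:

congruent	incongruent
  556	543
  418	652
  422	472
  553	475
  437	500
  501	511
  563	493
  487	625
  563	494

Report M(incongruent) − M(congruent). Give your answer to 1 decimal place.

M(congruent) = 4500/9 = 500.000
M(incongruent) = 4765/9 = 529.444
Difference = 529.444 − 500.000 = 29.444 ms

29.4 ms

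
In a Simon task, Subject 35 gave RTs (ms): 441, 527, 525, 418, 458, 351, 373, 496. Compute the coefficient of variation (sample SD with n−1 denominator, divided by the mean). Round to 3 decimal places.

0.147

n = 8, Σ = 3589, M = 448.6250
Σ(x−M)² = 30553.875; s = √(30553.875/7) = 66.0669
CV = 66.0669 / 448.6250 = 0.14727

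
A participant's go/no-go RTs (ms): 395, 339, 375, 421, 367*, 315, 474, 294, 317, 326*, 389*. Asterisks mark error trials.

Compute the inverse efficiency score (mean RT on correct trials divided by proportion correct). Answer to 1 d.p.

503.6 ms

Correct trials (n=8): 395, 339, 375, 421, 315, 474, 294, 317
Mean correct RT = 2930/8 = 366.2500 ms
Proportion correct = 8/11
IES = 366.2500 / (8/11) = 503.594 ms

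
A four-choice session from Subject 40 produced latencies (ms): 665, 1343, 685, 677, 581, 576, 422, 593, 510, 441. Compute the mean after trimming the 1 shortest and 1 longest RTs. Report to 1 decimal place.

Sorted: 422, 441, 510, 576, 581, 593, 665, 677, 685, 1343
Drop lowest 1 (422) and highest 1 (1343)
Remaining (n=8): Σ = 4728, mean = 4728/8 = 591.000

591.0 ms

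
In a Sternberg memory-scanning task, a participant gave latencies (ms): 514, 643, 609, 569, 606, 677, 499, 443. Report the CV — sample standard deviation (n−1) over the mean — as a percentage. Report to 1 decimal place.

n = 8, Σ = 4560, M = 570.0000
Σ(x−M)² = 43902.000; s = √(43902.000/7) = 79.1942
CV = 79.1942 / 570.0000 = 0.13894 = 13.894%

13.9%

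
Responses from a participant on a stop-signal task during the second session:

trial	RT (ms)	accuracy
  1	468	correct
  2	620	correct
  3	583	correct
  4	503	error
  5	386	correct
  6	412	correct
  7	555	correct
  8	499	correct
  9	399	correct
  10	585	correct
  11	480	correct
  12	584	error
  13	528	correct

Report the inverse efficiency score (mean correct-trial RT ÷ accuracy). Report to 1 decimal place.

Correct trials (n=11): 468, 620, 583, 386, 412, 555, 499, 399, 585, 480, 528
Mean correct RT = 5515/11 = 501.3636 ms
Proportion correct = 11/13
IES = 501.3636 / (11/13) = 592.521 ms

592.5 ms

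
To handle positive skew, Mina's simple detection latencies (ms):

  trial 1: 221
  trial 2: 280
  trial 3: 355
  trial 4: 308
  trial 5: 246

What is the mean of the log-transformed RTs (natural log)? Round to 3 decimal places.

5.628

ln(RT): 5.3982, 5.6348, 5.8721, 5.7301, 5.5053
Σ ln(RT) = 28.1405
Mean = 28.1405/5 = 5.62810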